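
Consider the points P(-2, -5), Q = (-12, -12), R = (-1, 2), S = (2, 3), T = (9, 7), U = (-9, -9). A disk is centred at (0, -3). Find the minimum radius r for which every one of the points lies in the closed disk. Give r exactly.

The required radius is the distance from (0, -3) to the farthest point.
Squared distances: 8, 225, 26, 40, 181, 117.
Maximum is 225, attained at Q.
r = √225 = 15.

15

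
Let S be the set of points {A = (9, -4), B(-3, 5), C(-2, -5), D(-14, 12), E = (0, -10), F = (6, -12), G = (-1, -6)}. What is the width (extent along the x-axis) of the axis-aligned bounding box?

23

max x = 9, min x = -14, so width = 23.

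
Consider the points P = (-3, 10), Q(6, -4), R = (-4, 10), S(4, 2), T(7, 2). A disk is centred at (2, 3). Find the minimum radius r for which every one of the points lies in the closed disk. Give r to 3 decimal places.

The required radius is the distance from (2, 3) to the farthest point.
Squared distances: 74, 65, 85, 5, 26.
Maximum is 85, attained at R.
r = √85 ≈ 9.220.

9.220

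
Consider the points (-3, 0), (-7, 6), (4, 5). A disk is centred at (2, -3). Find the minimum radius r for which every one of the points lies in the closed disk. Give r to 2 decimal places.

12.73

The required radius is the distance from (2, -3) to the farthest point.
Squared distances: 34, 162, 68.
Maximum is 162, attained at (-7, 6).
r = √162 ≈ 12.73.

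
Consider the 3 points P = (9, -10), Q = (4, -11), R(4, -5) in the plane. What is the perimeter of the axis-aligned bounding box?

22

Width = max x − min x = 9 − 4 = 5.
Height = max y − min y = -5 − (-11) = 6.
Perimeter = 2(5 + 6) = 22.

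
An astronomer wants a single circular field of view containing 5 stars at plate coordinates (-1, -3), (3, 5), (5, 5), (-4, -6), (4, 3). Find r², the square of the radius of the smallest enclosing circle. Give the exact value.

By Welzl's lemma the MEC is supported by two points (diametrically opposite) or three points (on a circumcircle).
The farthest pair is (5, 5)–(-4, -6) with squared distance 202. The circle on this segment as diameter has centre (0.5, -0.5) and r² = 202/4 = 50.5.
Check (-1, -3): distance² to centre = 8.5 ≤ 50.5, so it lies inside.
All remaining points lie in this disk, and no smaller disk contains both endpoints, so this is the minimum enclosing circle.

50.5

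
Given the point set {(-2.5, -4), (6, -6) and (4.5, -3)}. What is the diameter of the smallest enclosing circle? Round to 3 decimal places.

Call the three points A, B, C in the order given.
Side lengths²: AB² = 76.25, AC² = 50, BC² = 11.25.
Since AB² = 76.25 ≥ 50 + 11.25 = 61.25, the angle opposite AB is not acute, so the smallest enclosing circle has AB as diameter.
Centre = midpoint of AB = (1.75, -5), r² = 76.25/4 = 19.0625.
Diameter = 2r = 2√(19.0625) ≈ 8.732.

8.732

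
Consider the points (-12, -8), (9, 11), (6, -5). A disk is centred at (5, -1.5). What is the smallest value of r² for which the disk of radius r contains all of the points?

331.25

The required radius is the distance from (5, -1.5) to the farthest point.
Squared distances: 331.25, 172.25, 13.25.
Maximum is 331.25, attained at (-12, -8).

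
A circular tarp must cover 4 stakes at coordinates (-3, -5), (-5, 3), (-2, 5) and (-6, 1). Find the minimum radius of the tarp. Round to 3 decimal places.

By Welzl's lemma the MEC is supported by two points (diametrically opposite) or three points (on a circumcircle).
The farthest pair is (-3, -5)–(-2, 5) with squared distance 101. The circle on this segment as diameter has centre (-2.5, 0) and r² = 101/4 = 25.25.
Check (-5, 3): distance² to centre = 15.25 ≤ 25.25, so it lies inside.
All remaining points lie in this disk, and no smaller disk contains both endpoints, so this is the minimum enclosing circle.
r = √(25.25) ≈ 5.025.

5.025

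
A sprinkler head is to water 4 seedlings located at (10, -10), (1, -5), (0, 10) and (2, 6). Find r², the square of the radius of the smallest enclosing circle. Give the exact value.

125

The farthest pair is (10, -10)–(0, 10) with squared distance 500. The circle on this segment as diameter has centre (5, 0) and r² = 500/4 = 125.
Check (1, -5): distance² to centre = 41 ≤ 125, so it lies inside.
All remaining points lie in this disk, and no smaller disk contains both endpoints, so this is the minimum enclosing circle.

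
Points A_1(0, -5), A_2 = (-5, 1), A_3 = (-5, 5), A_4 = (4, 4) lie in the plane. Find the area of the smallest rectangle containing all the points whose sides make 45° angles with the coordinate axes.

In coordinates u = x + y, v = x − y the rectangle is axis-aligned; the map (x,y)→(u,v) scales areas by 2.
u-values: -5, -4, 0, 8; range = 8 − (-5) = 13.
v-values: 5, -6, -10, 0; range = 5 − (-10) = 15.
Area = (13 × 15) / 2 = 97.5.

97.5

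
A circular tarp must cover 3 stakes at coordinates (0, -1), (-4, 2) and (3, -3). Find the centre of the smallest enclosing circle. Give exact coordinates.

(-0.5, -0.5)

Call the three points A, B, C in the order given.
Side lengths²: AB² = 25, AC² = 13, BC² = 74.
Since BC² = 74 ≥ 25 + 13 = 38, the angle opposite BC is not acute, so the smallest enclosing circle has BC as diameter.
Centre = midpoint of BC = (-0.5, -0.5), r² = 74/4 = 18.5.
Centre = (-0.5, -0.5).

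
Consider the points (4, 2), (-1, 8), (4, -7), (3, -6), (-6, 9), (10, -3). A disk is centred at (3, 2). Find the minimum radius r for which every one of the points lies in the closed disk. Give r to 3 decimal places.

The required radius is the distance from (3, 2) to the farthest point.
Squared distances: 1, 52, 82, 64, 130, 74.
Maximum is 130, attained at (-6, 9).
r = √130 ≈ 11.402.

11.402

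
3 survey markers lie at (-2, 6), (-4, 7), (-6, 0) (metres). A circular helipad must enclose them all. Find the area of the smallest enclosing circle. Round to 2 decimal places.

42.28

Call the three points A, B, C in the order given.
Side lengths²: AB² = 5, AC² = 52, BC² = 53.
Since BC² = 53 < 52 + 5 = 57, the triangle is acute, so the smallest enclosing circle is the circumcircle.
Circumcentre = (-4.5625, 3.375), r² = 13.45703125.
Area = π·r² = π·13.45703125 ≈ 42.28.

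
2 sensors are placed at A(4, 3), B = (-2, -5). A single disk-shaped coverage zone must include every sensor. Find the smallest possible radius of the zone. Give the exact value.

5

The smallest circle enclosing two points has them as diameter endpoints.
Centre = midpoint = (1, -1); r² = |AB|²/4 = 100/4 = 25.
r = √25 = 5.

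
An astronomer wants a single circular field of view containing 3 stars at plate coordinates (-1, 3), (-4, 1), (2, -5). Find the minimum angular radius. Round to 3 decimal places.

4.357

Call the three points A, B, C in the order given.
Side lengths²: AB² = 13, AC² = 73, BC² = 72.
Since AC² = 73 < 72 + 13 = 85, the triangle is acute, so the smallest enclosing circle is the circumcircle.
Circumcentre = (-0.3, -1.3), r² = 18.98.
r = √(18.98) ≈ 4.357.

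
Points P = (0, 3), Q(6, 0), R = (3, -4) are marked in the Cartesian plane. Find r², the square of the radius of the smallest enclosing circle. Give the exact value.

Side lengths²: PQ² = 45, PR² = 58, QR² = 25.
Since PR² = 58 < 45 + 25 = 70, the triangle is acute, so the smallest enclosing circle is the circumcircle.
Circumcentre = (47/22, -5/22), r² = 3625/242.

3625/242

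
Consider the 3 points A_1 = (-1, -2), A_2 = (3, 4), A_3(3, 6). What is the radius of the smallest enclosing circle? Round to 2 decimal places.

4.47

Side lengths²: A_1A_2² = 52, A_1A_3² = 80, A_2A_3² = 4.
Since A_1A_3² = 80 ≥ 52 + 4 = 56, the angle opposite A_1A_3 is not acute, so the smallest enclosing circle has A_1A_3 as diameter.
Centre = midpoint of A_1A_3 = (1, 2), r² = 80/4 = 20.
r = √20 ≈ 4.47.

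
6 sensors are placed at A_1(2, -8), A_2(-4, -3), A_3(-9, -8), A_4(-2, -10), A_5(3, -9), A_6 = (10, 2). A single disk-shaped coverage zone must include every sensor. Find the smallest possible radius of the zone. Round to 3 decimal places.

10.735

The minimum enclosing circle of a finite set is fixed by two of the points (as a diameter) or three (as a circumcircle).
The farthest pair is A_3–A_6 with squared distance 461. The circle on this segment as diameter has centre (0.5, -3) and r² = 461/4 = 115.25.
Check A_1: distance² to centre = 27.25 ≤ 115.25, so it lies inside.
All remaining points lie in this disk, and no smaller disk contains both endpoints, so this is the minimum enclosing circle.
r = √(115.25) ≈ 10.735.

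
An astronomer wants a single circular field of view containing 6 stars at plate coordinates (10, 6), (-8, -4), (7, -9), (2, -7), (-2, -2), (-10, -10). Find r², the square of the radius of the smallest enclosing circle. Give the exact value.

A smallest enclosing disk is always determined by at most three of the input points on its boundary.
The farthest pair is (10, 6)–(-10, -10) with squared distance 656. The circle on this segment as diameter has centre (0, -2) and r² = 656/4 = 164.
Check (-8, -4): distance² to centre = 68 ≤ 164, so it lies inside.
All remaining points lie in this disk, and no smaller disk contains both endpoints, so this is the minimum enclosing circle.

164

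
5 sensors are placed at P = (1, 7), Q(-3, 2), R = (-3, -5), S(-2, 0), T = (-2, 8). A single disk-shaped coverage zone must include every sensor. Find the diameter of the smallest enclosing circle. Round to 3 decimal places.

13.038

The farthest pair is R–T with squared distance 170. The circle on this segment as diameter has centre (-2.5, 1.5) and r² = 170/4 = 42.5.
Check P: distance² to centre = 42.5 ≤ 42.5, so it lies inside.
All remaining points lie in this disk, and no smaller disk contains both endpoints, so this is the minimum enclosing circle.
Diameter = 2r = 2√(42.5) ≈ 13.038.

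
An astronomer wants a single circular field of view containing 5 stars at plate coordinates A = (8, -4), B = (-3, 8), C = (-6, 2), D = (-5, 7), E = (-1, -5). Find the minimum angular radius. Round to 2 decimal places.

A smallest enclosing disk is always determined by at most three of the input points on its boundary.
The farthest pair is A–D with squared distance 290. The circle on this segment as diameter has centre (1.5, 1.5) and r² = 290/4 = 72.5.
Check B: distance² to centre = 62.5 ≤ 72.5, so it lies inside.
All remaining points lie in this disk, and no smaller disk contains both endpoints, so this is the minimum enclosing circle.
r = √(72.5) ≈ 8.51.

8.51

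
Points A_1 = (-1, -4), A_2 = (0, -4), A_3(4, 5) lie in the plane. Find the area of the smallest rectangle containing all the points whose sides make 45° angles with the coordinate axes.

35

In coordinates u = x + y, v = x − y the rectangle is axis-aligned; the map (x,y)→(u,v) scales areas by 2.
u-values: -5, -4, 9; range = 9 − (-5) = 14.
v-values: 3, 4, -1; range = 4 − (-1) = 5.
Area = (14 × 5) / 2 = 35.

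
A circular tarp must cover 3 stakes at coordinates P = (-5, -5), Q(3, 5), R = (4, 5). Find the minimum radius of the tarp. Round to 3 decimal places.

6.727

Side lengths²: PQ² = 164, PR² = 181, QR² = 1.
Since PR² = 181 ≥ 164 + 1 = 165, the angle opposite PR is not acute, so the smallest enclosing circle has PR as diameter.
Centre = midpoint of PR = (-0.5, 0), r² = 181/4 = 45.25.
r = √(45.25) ≈ 6.727.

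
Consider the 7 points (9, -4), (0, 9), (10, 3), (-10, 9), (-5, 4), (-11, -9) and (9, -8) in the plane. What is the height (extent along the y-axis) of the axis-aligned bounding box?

18

max y = 9, min y = -9, so height = 18.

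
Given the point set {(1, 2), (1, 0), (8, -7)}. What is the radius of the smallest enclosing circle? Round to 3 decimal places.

5.701

Call the three points A, B, C in the order given.
Side lengths²: AB² = 4, AC² = 130, BC² = 98.
Since AC² = 130 ≥ 98 + 4 = 102, the angle opposite AC is not acute, so the smallest enclosing circle has AC as diameter.
Centre = midpoint of AC = (4.5, -2.5), r² = 130/4 = 32.5.
r = √(32.5) ≈ 5.701.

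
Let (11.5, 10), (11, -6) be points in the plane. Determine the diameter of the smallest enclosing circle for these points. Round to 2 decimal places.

The smallest circle enclosing two points has them as diameter endpoints.
Centre = midpoint = (11.25, 2); r² = |(11.5, 10)−(11, -6)|²/4 = 256.25/4 = 64.0625.
Diameter = 2r = 2√(64.0625) ≈ 16.01.

16.01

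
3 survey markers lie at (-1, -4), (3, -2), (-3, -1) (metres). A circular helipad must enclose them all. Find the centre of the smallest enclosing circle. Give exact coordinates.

(0, -1.5)

Call the three points A, B, C in the order given.
Side lengths²: AB² = 20, AC² = 13, BC² = 37.
Since BC² = 37 ≥ 20 + 13 = 33, the angle opposite BC is not acute, so the smallest enclosing circle has BC as diameter.
Centre = midpoint of BC = (0, -1.5), r² = 37/4 = 9.25.
Centre = (0, -1.5).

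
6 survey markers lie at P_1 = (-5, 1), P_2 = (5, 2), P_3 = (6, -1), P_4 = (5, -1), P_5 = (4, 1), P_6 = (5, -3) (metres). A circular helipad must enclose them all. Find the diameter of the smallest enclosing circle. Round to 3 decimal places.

11.180

The farthest pair is P_1–P_3 with squared distance 125. The circle on this segment as diameter has centre (0.5, 0) and r² = 125/4 = 31.25.
Check P_2: distance² to centre = 24.25 ≤ 31.25, so it lies inside.
All remaining points lie in this disk, and no smaller disk contains both endpoints, so this is the minimum enclosing circle.
Diameter = 2r = 2√(31.25) ≈ 11.180.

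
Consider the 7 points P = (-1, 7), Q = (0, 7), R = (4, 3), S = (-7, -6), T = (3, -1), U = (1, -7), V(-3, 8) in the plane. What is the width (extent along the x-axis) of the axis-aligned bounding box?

11

max x = 4, min x = -7, so width = 11.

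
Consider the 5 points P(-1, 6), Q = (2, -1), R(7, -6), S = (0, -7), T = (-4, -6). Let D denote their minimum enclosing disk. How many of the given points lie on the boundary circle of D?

3

A smallest enclosing disk is always determined by at most three of the input points on its boundary.
The minimum enclosing circle is determined by three boundary points: P, R, T.
Their circumcentre is (1.5, -1) with r² = 55.25.
The farthest remaining point S is at distance² 38.25 ≤ 55.25.
The points at distance exactly r from the centre are P, R, T — 3 points.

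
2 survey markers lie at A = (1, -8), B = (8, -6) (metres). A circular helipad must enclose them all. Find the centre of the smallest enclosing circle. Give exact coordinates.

(4.5, -7)

The smallest circle enclosing two points has them as diameter endpoints.
Centre = midpoint = (4.5, -7); r² = |AB|²/4 = 53/4 = 13.25.
Centre = (4.5, -7).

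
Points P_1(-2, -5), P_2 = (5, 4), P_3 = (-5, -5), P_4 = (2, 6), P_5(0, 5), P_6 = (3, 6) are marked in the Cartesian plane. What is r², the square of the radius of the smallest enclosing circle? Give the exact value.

33485/722

The minimum enclosing circle is determined by three boundary points: P_2, P_3, P_6.
Their circumcentre is (-27/38, 11/38) with r² = 33485/722.
The farthest remaining point P_4 is at distance² 28849/722 ≤ 33485/722.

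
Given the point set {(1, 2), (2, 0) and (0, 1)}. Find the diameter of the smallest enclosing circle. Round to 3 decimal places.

2.357

Call the three points A, B, C in the order given.
Side lengths²: AB² = 5, AC² = 2, BC² = 5.
Since BC² = 5 < 5 + 2 = 7, the triangle is acute, so the smallest enclosing circle is the circumcircle.
Circumcentre = (7/6, 5/6), r² = 25/18.
Diameter = 2r = 2√(25/18) ≈ 2.357.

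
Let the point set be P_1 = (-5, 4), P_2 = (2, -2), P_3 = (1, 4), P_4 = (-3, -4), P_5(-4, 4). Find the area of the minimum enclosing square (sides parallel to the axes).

64

The bounding box has width 7 and height 8.
An axis-aligned square enclosing the set must have side ≥ max(width, height).
So the minimum side is max(7, 8) = 8.
Area = 8² = 64.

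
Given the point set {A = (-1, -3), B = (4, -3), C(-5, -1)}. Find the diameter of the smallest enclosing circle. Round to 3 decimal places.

9.220

Side lengths²: AB² = 25, AC² = 20, BC² = 85.
Since BC² = 85 ≥ 25 + 20 = 45, the angle opposite BC is not acute, so the smallest enclosing circle has BC as diameter.
Centre = midpoint of BC = (-0.5, -2), r² = 85/4 = 21.25.
Diameter = 2r = 2√(21.25) ≈ 9.220.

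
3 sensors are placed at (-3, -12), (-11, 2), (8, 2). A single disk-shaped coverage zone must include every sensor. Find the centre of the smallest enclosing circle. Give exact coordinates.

Call the three points A, B, C in the order given.
Side lengths²: AB² = 260, AC² = 317, BC² = 361.
Since BC² = 361 < 317 + 260 = 577, the triangle is acute, so the smallest enclosing circle is the circumcircle.
Circumcentre = (-1.5, -13/7), r² = 20605/196.
Centre = (-1.5, -13/7).

(-1.5, -13/7)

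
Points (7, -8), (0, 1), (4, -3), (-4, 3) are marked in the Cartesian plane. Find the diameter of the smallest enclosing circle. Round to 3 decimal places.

15.556

The minimum enclosing circle of a finite set is fixed by two of the points (as a diameter) or three (as a circumcircle).
The farthest pair is (7, -8)–(-4, 3) with squared distance 242. The circle on this segment as diameter has centre (1.5, -2.5) and r² = 242/4 = 60.5.
Check (0, 1): distance² to centre = 14.5 ≤ 60.5, so it lies inside.
All remaining points lie in this disk, and no smaller disk contains both endpoints, so this is the minimum enclosing circle.
Diameter = 2r = 2√(60.5) ≈ 15.556.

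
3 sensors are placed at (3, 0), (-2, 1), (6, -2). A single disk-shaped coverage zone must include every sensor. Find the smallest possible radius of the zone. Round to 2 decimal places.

Call the three points A, B, C in the order given.
Side lengths²: AB² = 26, AC² = 13, BC² = 73.
Since BC² = 73 ≥ 26 + 13 = 39, the angle opposite BC is not acute, so the smallest enclosing circle has BC as diameter.
Centre = midpoint of BC = (2, -0.5), r² = 73/4 = 18.25.
r = √(18.25) ≈ 4.27.

4.27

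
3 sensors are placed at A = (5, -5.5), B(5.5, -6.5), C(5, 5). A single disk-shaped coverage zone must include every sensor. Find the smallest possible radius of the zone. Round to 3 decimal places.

Side lengths²: AB² = 1.25, AC² = 110.25, BC² = 132.5.
Since BC² = 132.5 ≥ 110.25 + 1.25 = 111.5, the angle opposite BC is not acute, so the smallest enclosing circle has BC as diameter.
Centre = midpoint of BC = (5.25, -0.75), r² = 132.5/4 = 33.125.
r = √(33.125) ≈ 5.755.

5.755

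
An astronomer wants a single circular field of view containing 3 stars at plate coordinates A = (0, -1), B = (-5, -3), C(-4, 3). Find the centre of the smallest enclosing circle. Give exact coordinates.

Side lengths²: AB² = 29, AC² = 32, BC² = 37.
Since BC² = 37 < 32 + 29 = 61, the triangle is acute, so the smallest enclosing circle is the circumcircle.
Circumcentre = (-45/14, -3/14), r² = 1073/98.
Centre = (-45/14, -3/14).

(-45/14, -3/14)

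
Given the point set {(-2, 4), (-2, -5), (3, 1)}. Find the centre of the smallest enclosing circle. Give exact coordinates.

Call the three points A, B, C in the order given.
Side lengths²: AB² = 81, AC² = 34, BC² = 61.
Since AB² = 81 < 61 + 34 = 95, the triangle is acute, so the smallest enclosing circle is the circumcircle.
Circumcentre = (-1.3, -0.5), r² = 20.74.
Centre = (-1.3, -0.5).

(-1.3, -0.5)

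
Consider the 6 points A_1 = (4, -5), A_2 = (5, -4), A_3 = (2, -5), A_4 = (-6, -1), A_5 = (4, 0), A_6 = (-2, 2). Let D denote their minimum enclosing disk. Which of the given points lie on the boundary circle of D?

The farthest pair is A_2–A_4 with squared distance 130. The circle on this segment as diameter has centre (-0.5, -2.5) and r² = 130/4 = 32.5.
Check A_1: distance² to centre = 26.5 ≤ 32.5, so it lies inside.
All remaining points lie in this disk, and no smaller disk contains both endpoints, so this is the minimum enclosing circle.
The points at distance exactly r from the centre are A_2, A_4 — 2 points.

A_2, A_4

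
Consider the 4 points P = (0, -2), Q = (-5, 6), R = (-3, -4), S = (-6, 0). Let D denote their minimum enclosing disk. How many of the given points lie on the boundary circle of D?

The farthest pair is Q–R with squared distance 104. The circle on this segment as diameter has centre (-4, 1) and r² = 104/4 = 26.
Check P: distance² to centre = 25 ≤ 26, so it lies inside.
All remaining points lie in this disk, and no smaller disk contains both endpoints, so this is the minimum enclosing circle.
The points at distance exactly r from the centre are Q, R — 2 points.

2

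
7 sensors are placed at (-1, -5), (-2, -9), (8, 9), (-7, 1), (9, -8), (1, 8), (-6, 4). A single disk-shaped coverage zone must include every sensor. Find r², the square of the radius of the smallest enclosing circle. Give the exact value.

106

The farthest pair is (-2, -9)–(8, 9) with squared distance 424. The circle on this segment as diameter has centre (3, 0) and r² = 424/4 = 106.
Check (-1, -5): distance² to centre = 41 ≤ 106, so it lies inside.
All remaining points lie in this disk, and no smaller disk contains both endpoints, so this is the minimum enclosing circle.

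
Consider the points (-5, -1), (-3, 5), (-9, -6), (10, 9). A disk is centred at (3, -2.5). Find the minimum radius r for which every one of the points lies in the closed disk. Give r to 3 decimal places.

13.463

The required radius is the distance from (3, -2.5) to the farthest point.
Squared distances: 66.25, 92.25, 156.25, 181.25.
Maximum is 181.25, attained at (10, 9).
r = √(181.25) ≈ 13.463.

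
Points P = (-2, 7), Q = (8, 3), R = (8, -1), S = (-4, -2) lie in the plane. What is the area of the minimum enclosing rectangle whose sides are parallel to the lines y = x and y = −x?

In coordinates u = x + y, v = x − y the rectangle is axis-aligned; the map (x,y)→(u,v) scales areas by 2.
u-values: 5, 11, 7, -6; range = 11 − (-6) = 17.
v-values: -9, 5, 9, -2; range = 9 − (-9) = 18.
Area = (17 × 18) / 2 = 153.

153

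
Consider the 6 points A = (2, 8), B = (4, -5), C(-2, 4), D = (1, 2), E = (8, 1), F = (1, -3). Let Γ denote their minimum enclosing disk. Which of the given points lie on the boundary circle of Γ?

A, B

The minimum enclosing circle of a finite set is fixed by two of the points (as a diameter) or three (as a circumcircle).
The farthest pair is A–B with squared distance 173. The circle on this segment as diameter has centre (3, 1.5) and r² = 173/4 = 43.25.
Check C: distance² to centre = 31.25 ≤ 43.25, so it lies inside.
All remaining points lie in this disk, and no smaller disk contains both endpoints, so this is the minimum enclosing circle.
The points at distance exactly r from the centre are A, B — 2 points.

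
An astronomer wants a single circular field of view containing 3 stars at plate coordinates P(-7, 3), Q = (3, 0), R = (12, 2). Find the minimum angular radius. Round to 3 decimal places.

9.513

Side lengths²: PQ² = 109, PR² = 362, QR² = 85.
Since PR² = 362 ≥ 109 + 85 = 194, the angle opposite PR is not acute, so the smallest enclosing circle has PR as diameter.
Centre = midpoint of PR = (2.5, 2.5), r² = 362/4 = 90.5.
r = √(90.5) ≈ 9.513.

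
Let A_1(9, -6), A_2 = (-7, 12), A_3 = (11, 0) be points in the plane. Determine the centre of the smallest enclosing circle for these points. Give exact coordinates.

Side lengths²: A_1A_2² = 580, A_1A_3² = 40, A_2A_3² = 468.
Since A_1A_2² = 580 ≥ 468 + 40 = 508, the angle opposite A_1A_2 is not acute, so the smallest enclosing circle has A_1A_2 as diameter.
Centre = midpoint of A_1A_2 = (1, 3), r² = 580/4 = 145.
Centre = (1, 3).

(1, 3)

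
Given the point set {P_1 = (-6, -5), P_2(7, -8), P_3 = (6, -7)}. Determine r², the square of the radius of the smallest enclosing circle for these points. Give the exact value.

44.5

Side lengths²: P_1P_2² = 178, P_1P_3² = 148, P_2P_3² = 2.
Since P_1P_2² = 178 ≥ 148 + 2 = 150, the angle opposite P_1P_2 is not acute, so the smallest enclosing circle has P_1P_2 as diameter.
Centre = midpoint of P_1P_2 = (0.5, -6.5), r² = 178/4 = 44.5.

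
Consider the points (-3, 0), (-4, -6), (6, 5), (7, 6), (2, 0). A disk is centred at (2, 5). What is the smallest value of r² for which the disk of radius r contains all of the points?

157

The required radius is the distance from (2, 5) to the farthest point.
Squared distances: 50, 157, 16, 26, 25.
Maximum is 157, attained at (-4, -6).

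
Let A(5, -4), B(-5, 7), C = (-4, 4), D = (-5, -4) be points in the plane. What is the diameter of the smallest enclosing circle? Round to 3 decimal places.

14.866

A smallest enclosing disk is always determined by at most three of the input points on its boundary.
The farthest pair is A–B with squared distance 221. The circle on this segment as diameter has centre (0, 1.5) and r² = 221/4 = 55.25.
Check C: distance² to centre = 22.25 ≤ 55.25, so it lies inside.
All remaining points lie in this disk, and no smaller disk contains both endpoints, so this is the minimum enclosing circle.
Diameter = 2r = 2√(55.25) ≈ 14.866.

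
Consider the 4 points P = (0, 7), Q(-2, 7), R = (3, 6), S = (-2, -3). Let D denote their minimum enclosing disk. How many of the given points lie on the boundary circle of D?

The minimum enclosing circle is determined by three boundary points: Q, R, S.
Their circumcentre is (-0.4, 2) with r² = 27.56.
The farthest remaining point P is at distance² 25.16 ≤ 27.56.
The points at distance exactly r from the centre are Q, R, S — 3 points.

3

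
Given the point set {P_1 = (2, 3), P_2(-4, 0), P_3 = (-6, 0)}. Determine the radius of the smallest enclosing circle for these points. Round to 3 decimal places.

Side lengths²: P_1P_2² = 45, P_1P_3² = 73, P_2P_3² = 4.
Since P_1P_3² = 73 ≥ 45 + 4 = 49, the angle opposite P_1P_3 is not acute, so the smallest enclosing circle has P_1P_3 as diameter.
Centre = midpoint of P_1P_3 = (-2, 1.5), r² = 73/4 = 18.25.
r = √(18.25) ≈ 4.272.

4.272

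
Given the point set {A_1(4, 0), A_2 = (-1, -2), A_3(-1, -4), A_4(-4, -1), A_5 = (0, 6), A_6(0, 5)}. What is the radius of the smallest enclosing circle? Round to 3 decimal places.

5.025

The farthest pair is A_3–A_5 with squared distance 101. The circle on this segment as diameter has centre (-0.5, 1) and r² = 101/4 = 25.25.
Check A_1: distance² to centre = 21.25 ≤ 25.25, so it lies inside.
All remaining points lie in this disk, and no smaller disk contains both endpoints, so this is the minimum enclosing circle.
r = √(25.25) ≈ 5.025.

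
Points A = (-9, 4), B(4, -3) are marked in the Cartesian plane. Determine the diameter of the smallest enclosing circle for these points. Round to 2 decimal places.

The smallest circle enclosing two points has them as diameter endpoints.
Centre = midpoint = (-2.5, 0.5); r² = |AB|²/4 = 218/4 = 54.5.
Diameter = 2r = 2√(54.5) ≈ 14.76.

14.76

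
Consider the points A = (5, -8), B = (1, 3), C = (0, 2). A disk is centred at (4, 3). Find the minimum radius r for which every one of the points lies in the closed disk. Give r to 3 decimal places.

11.045

The required radius is the distance from (4, 3) to the farthest point.
Squared distances: 122, 9, 17.
Maximum is 122, attained at A.
r = √122 ≈ 11.045.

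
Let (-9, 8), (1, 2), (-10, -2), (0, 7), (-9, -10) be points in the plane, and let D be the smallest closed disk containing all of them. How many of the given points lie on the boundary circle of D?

3

A smallest enclosing disk is always determined by at most three of the input points on its boundary.
The minimum enclosing circle is determined by three boundary points: (-9, 8), (0, 7), (-9, -10).
Their circumcentre is (-49/9, -1) with r² = 7585/81.
The farthest remaining point (1, 2) is at distance² 4093/81 ≤ 7585/81.
The points at distance exactly r from the centre are (-9, 8), (0, 7), (-9, -10) — 3 points.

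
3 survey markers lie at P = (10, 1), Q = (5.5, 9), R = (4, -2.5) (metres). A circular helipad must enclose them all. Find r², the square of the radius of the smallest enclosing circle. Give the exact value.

33.625

Side lengths²: PQ² = 84.25, PR² = 48.25, QR² = 134.5.
Since QR² = 134.5 ≥ 84.25 + 48.25 = 132.5, the angle opposite QR is not acute, so the smallest enclosing circle has QR as diameter.
Centre = midpoint of QR = (4.75, 3.25), r² = 134.5/4 = 33.625.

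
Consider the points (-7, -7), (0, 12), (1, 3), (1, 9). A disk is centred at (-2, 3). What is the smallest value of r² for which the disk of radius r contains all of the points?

The required radius is the distance from (-2, 3) to the farthest point.
Squared distances: 125, 85, 9, 45.
Maximum is 125, attained at (-7, -7).

125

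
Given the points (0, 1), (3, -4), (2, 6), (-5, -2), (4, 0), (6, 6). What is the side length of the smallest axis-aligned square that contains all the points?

11

The bounding box has width 11 and height 10.
An axis-aligned square enclosing the set must have side ≥ max(width, height).
So the minimum side is max(11, 10) = 11.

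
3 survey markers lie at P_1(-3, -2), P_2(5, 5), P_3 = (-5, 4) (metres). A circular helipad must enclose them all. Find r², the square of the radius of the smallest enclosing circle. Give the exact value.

57065/1922

Side lengths²: P_1P_2² = 113, P_1P_3² = 40, P_2P_3² = 101.
Since P_1P_2² = 113 < 101 + 40 = 141, the triangle is acute, so the smallest enclosing circle is the circumcircle.
Circumcentre = (13/62, 149/62), r² = 57065/1922.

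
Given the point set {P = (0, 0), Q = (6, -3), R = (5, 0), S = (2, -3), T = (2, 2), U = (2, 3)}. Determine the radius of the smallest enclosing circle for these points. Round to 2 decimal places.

3.63

By Welzl's lemma the MEC is supported by two points (diametrically opposite) or three points (on a circumcircle).
The minimum enclosing circle is determined by three boundary points: P, Q, U.
Their circumcentre is (3.625, -0.25) with r² = 13.203125.
The farthest remaining point S is at distance² 10.203125 ≤ 13.203125.
r = √(13.203125) ≈ 3.63.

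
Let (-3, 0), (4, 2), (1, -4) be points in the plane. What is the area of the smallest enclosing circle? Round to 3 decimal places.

46.251

Call the three points A, B, C in the order given.
Side lengths²: AB² = 53, AC² = 32, BC² = 45.
Since AB² = 53 < 45 + 32 = 77, the triangle is acute, so the smallest enclosing circle is the circumcircle.
Circumcentre = (5/6, -1/6), r² = 265/18.
Area = π·r² = π·265/18 ≈ 46.251.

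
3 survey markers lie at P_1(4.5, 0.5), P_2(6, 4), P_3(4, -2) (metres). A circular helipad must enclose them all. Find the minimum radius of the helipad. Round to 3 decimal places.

Side lengths²: P_1P_2² = 14.5, P_1P_3² = 6.5, P_2P_3² = 40.
Since P_2P_3² = 40 ≥ 14.5 + 6.5 = 21, the angle opposite P_2P_3 is not acute, so the smallest enclosing circle has P_2P_3 as diameter.
Centre = midpoint of P_2P_3 = (5, 1), r² = 40/4 = 10.
r = √10 ≈ 3.162.

3.162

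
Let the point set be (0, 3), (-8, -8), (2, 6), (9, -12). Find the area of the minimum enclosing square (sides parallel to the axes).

324

The bounding box has width 17 and height 18.
An axis-aligned square enclosing the set must have side ≥ max(width, height).
So the minimum side is max(17, 18) = 18.
Area = 18² = 324.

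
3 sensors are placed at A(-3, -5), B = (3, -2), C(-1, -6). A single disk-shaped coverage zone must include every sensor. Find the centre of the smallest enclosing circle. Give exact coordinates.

Side lengths²: AB² = 45, AC² = 5, BC² = 32.
Since AB² = 45 ≥ 32 + 5 = 37, the angle opposite AB is not acute, so the smallest enclosing circle has AB as diameter.
Centre = midpoint of AB = (0, -3.5), r² = 45/4 = 11.25.
Centre = (0, -3.5).

(0, -3.5)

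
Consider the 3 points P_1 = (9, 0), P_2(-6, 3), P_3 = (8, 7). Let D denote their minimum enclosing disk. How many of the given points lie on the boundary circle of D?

Side lengths²: P_1P_2² = 234, P_1P_3² = 50, P_2P_3² = 212.
Since P_1P_2² = 234 < 212 + 50 = 262, the triangle is acute, so the smallest enclosing circle is the circumcircle.
Circumcentre = (29/17, 43/17), r² = 17225/289.
The points at distance exactly r from the centre are P_1, P_2, P_3 — 3 points.

3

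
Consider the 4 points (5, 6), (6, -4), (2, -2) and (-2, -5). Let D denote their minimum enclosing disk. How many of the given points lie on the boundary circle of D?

The minimum enclosing circle of a finite set is fixed by two of the points (as a diameter) or three (as a circumcircle).
The farthest pair is (5, 6)–(-2, -5) with squared distance 170. The circle on this segment as diameter has centre (1.5, 0.5) and r² = 170/4 = 42.5.
Check (6, -4): distance² to centre = 40.5 ≤ 42.5, so it lies inside.
All remaining points lie in this disk, and no smaller disk contains both endpoints, so this is the minimum enclosing circle.
The points at distance exactly r from the centre are (5, 6), (-2, -5) — 2 points.

2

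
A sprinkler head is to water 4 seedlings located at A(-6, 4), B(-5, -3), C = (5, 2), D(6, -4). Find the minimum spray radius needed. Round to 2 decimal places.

The minimum enclosing circle of a finite set is fixed by two of the points (as a diameter) or three (as a circumcircle).
The farthest pair is A–D with squared distance 208. The circle on this segment as diameter has centre (0, 0) and r² = 208/4 = 52.
Check B: distance² to centre = 34 ≤ 52, so it lies inside.
All remaining points lie in this disk, and no smaller disk contains both endpoints, so this is the minimum enclosing circle.
r = √52 ≈ 7.21.

7.21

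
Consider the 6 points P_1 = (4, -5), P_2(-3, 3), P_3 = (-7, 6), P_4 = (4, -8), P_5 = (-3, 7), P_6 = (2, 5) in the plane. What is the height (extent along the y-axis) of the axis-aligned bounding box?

max y = 7, min y = -8, so height = 15.

15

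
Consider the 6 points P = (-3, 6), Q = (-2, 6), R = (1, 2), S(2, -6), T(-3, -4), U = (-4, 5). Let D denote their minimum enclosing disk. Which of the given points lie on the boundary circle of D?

P, S

By Welzl's lemma the MEC is supported by two points (diametrically opposite) or three points (on a circumcircle).
The farthest pair is P–S with squared distance 169. The circle on this segment as diameter has centre (-0.5, 0) and r² = 169/4 = 42.25.
Check Q: distance² to centre = 38.25 ≤ 42.25, so it lies inside.
All remaining points lie in this disk, and no smaller disk contains both endpoints, so this is the minimum enclosing circle.
The points at distance exactly r from the centre are P, S — 2 points.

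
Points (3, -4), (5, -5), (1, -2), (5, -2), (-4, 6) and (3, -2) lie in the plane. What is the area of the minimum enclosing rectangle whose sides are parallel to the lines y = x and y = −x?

In coordinates u = x + y, v = x − y the rectangle is axis-aligned; the map (x,y)→(u,v) scales areas by 2.
u-values: -1, 0, -1, 3, 2, 1; range = 3 − (-1) = 4.
v-values: 7, 10, 3, 7, -10, 5; range = 10 − (-10) = 20.
Area = (4 × 20) / 2 = 40.

40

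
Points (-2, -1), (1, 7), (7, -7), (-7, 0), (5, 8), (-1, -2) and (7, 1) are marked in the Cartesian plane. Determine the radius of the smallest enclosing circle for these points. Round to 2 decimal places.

8.71

By Welzl's lemma the MEC is supported by two points (diametrically opposite) or three points (on a circumcircle).
The minimum enclosing circle is determined by three boundary points: (7, -7), (-7, 0), (5, 8).
Their circumcentre is (12/7, -1/14) with r² = 14885/196.
The farthest remaining point (1, 7) is at distance² 9901/196 ≤ 14885/196.
r = √(14885/196) ≈ 8.71.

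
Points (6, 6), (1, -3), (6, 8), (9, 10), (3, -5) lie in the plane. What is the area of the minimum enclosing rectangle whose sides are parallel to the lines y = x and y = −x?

In coordinates u = x + y, v = x − y the rectangle is axis-aligned; the map (x,y)→(u,v) scales areas by 2.
u-values: 12, -2, 14, 19, -2; range = 19 − (-2) = 21.
v-values: 0, 4, -2, -1, 8; range = 8 − (-2) = 10.
Area = (21 × 10) / 2 = 105.

105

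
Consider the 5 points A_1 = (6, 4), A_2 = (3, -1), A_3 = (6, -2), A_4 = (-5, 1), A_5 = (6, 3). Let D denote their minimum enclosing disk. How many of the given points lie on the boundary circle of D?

3

The minimum enclosing circle of a finite set is fixed by two of the points (as a diameter) or three (as a circumcircle).
The minimum enclosing circle is determined by three boundary points: A_1, A_3, A_4.
Their circumcentre is (10/11, 1) with r² = 4225/121.
The farthest remaining point A_5 is at distance² 3620/121 ≤ 4225/121.
The points at distance exactly r from the centre are A_1, A_3, A_4 — 3 points.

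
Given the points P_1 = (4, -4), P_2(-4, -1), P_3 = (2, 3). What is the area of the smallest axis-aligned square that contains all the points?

The bounding box has width 8 and height 7.
An axis-aligned square enclosing the set must have side ≥ max(width, height).
So the minimum side is max(8, 7) = 8.
Area = 8² = 64.

64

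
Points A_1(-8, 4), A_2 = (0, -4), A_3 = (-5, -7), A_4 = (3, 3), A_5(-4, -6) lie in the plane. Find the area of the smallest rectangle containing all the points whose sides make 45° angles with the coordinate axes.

144

In coordinates u = x + y, v = x − y the rectangle is axis-aligned; the map (x,y)→(u,v) scales areas by 2.
u-values: -4, -4, -12, 6, -10; range = 6 − (-12) = 18.
v-values: -12, 4, 2, 0, 2; range = 4 − (-12) = 16.
Area = (18 × 16) / 2 = 144.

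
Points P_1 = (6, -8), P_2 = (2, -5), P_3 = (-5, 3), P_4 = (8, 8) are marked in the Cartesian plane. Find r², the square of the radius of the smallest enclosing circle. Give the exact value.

6305/81

A smallest enclosing disk is always determined by at most three of the input points on its boundary.
The minimum enclosing circle is determined by three boundary points: P_1, P_3, P_4.
Their circumcentre is (31/9, 4/9) with r² = 6305/81.
The farthest remaining point P_2 is at distance² 2570/81 ≤ 6305/81.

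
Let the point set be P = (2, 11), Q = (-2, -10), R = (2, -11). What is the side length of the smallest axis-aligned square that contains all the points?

The bounding box has width 4 and height 22.
An axis-aligned square enclosing the set must have side ≥ max(width, height).
So the minimum side is max(4, 22) = 22.

22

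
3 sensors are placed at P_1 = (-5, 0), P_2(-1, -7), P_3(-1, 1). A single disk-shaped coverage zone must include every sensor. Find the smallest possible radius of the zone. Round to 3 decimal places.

Side lengths²: P_1P_2² = 65, P_1P_3² = 17, P_2P_3² = 64.
Since P_1P_2² = 65 < 64 + 17 = 81, the triangle is acute, so the smallest enclosing circle is the circumcircle.
Circumcentre = (-2.125, -3), r² = 17.265625.
r = √(17.265625) ≈ 4.155.

4.155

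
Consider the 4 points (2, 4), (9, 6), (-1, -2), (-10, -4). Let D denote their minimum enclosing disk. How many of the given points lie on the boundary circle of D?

By Welzl's lemma the MEC is supported by two points (diametrically opposite) or three points (on a circumcircle).
The farthest pair is (9, 6)–(-10, -4) with squared distance 461. The circle on this segment as diameter has centre (-0.5, 1) and r² = 461/4 = 115.25.
Check (2, 4): distance² to centre = 15.25 ≤ 115.25, so it lies inside.
All remaining points lie in this disk, and no smaller disk contains both endpoints, so this is the minimum enclosing circle.
The points at distance exactly r from the centre are (9, 6), (-10, -4) — 2 points.

2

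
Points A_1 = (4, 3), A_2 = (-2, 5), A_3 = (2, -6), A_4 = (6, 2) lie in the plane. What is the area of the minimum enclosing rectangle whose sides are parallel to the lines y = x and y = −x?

90

In coordinates u = x + y, v = x − y the rectangle is axis-aligned; the map (x,y)→(u,v) scales areas by 2.
u-values: 7, 3, -4, 8; range = 8 − (-4) = 12.
v-values: 1, -7, 8, 4; range = 8 − (-7) = 15.
Area = (12 × 15) / 2 = 90.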